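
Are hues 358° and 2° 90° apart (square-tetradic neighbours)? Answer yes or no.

no

Angular distance: |358 − 2| = 356; shorter arc = 360 − 356 = 4°.
90° apart (square-tetradic neighbours) requires 90°.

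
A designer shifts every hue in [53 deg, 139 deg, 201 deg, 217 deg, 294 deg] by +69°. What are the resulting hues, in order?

53 + 69 = 122°
139 + 69 = 208°
201 + 69 = 270°
217 + 69 = 286°
294 + 69 = 363 → 363 − 360 = 3°

122°, 208°, 270°, 286°, 3°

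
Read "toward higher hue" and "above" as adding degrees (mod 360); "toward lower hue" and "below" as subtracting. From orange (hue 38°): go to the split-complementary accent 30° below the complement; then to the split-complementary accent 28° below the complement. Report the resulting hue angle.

340°

split-comp 30° ↓ +150°: 38 + 150 = 188°
split-comp 28° ↓ +152°: 188 + 152 = 340°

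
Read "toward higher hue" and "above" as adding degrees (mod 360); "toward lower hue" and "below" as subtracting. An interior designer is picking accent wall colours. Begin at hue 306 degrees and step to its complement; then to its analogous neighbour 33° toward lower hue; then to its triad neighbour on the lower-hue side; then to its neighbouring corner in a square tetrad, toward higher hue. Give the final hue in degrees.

63°

complement +180°: 306 + 180 = 486 → 486 − 360 = 126°
analog 33° ↓ −33°: 126 − 33 = 93°
triadic ↓ −120°: 93 − 120 = -27 → -27 + 360 = 333°
square ↑ +90°: 333 + 90 = 423 → 423 − 360 = 63°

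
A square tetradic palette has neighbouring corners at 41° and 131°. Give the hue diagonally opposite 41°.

A square tetradic scheme places four hues 90° apart; opposite corners are 180° apart.
41 + 180 = 221°

221°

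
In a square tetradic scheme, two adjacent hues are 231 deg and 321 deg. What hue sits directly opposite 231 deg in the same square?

51°

A square tetradic scheme places four hues 90° apart; opposite corners are 180° apart.
231 + 180 = 411 → 411 − 360 = 51°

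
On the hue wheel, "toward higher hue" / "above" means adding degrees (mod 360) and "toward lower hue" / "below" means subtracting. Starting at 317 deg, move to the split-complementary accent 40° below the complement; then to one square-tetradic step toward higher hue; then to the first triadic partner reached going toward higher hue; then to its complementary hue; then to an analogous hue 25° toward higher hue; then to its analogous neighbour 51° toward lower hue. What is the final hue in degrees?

+140° (split-comp 40° ↓): 317 + 140 = 457 → 457 − 360 = 97°
+90° (square ↑): 97 + 90 = 187°
+120° (triadic ↑): 187 + 120 = 307°
+180° (complement): 307 + 180 = 487 → 487 − 360 = 127°
+25° (analog 25° ↑): 127 + 25 = 152°
−51° (analog 51° ↓): 152 − 51 = 101°

101°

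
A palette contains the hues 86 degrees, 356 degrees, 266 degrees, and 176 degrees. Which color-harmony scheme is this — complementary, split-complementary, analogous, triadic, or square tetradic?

Sort the hues: 86°, 176°, 266°, 356°.
Successive gaps around the wheel: 90°, 90°, 90°, 90°.
Four hues every 90° form a square tetradic scheme.

square tetradic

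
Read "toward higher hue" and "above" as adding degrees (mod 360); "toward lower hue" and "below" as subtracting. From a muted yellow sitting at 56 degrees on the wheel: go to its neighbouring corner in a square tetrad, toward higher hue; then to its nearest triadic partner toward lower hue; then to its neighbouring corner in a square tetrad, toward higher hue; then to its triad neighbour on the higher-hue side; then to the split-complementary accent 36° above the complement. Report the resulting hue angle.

92°

square ↑ +90°: 56 + 90 = 146°
triadic ↓ −120°: 146 − 120 = 26°
square ↑ +90°: 26 + 90 = 116°
triadic ↑ +120°: 116 + 120 = 236°
split-comp 36° ↑ +216°: 236 + 216 = 452 → 452 − 360 = 92°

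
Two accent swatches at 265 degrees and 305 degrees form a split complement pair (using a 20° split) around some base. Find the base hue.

105°

The accents sit 20° either side of the complement, so the complement is their short-arc midpoint on the wheel.
Short-arc midpoint of 265° and 305°: 285°.
Base is 180° from the complement: 285 − 180 = 105°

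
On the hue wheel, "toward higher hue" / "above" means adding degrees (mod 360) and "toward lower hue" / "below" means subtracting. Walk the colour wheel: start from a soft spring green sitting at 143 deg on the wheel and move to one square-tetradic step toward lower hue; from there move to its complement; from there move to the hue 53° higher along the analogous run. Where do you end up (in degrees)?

square ↓ −90°: 143 − 90 = 53°
complement +180°: 53 + 180 = 233°
analog 53° ↑ +53°: 233 + 53 = 286°

286°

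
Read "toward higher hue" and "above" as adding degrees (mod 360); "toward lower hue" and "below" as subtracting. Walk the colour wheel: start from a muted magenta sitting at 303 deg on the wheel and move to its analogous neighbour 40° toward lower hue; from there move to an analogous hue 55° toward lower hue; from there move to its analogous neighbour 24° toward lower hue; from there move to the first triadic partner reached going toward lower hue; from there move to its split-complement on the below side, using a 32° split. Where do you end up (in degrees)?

212°

analog 40° ↓ −40°: 303 − 40 = 263°
analog 55° ↓ −55°: 263 − 55 = 208°
analog 24° ↓ −24°: 208 − 24 = 184°
triadic ↓ −120°: 184 − 120 = 64°
split-comp 32° ↓ +148°: 64 + 148 = 212°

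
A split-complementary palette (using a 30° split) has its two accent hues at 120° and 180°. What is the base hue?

The accents sit 30° either side of the complement, so the complement is their short-arc midpoint on the wheel.
Short-arc midpoint of 120° and 180°: 150°.
Base is 180° from the complement: 150 − 180 = -30 → -30 + 360 = 330°

330°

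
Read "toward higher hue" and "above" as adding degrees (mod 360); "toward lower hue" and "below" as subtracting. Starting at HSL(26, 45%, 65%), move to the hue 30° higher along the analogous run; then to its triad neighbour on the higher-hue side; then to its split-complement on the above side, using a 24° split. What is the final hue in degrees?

20°

+30° (analog 30° ↑): 26 + 30 = 56°
+120° (triadic ↑): 56 + 120 = 176°
+204° (split-comp 24° ↑): 176 + 204 = 380 → 380 − 360 = 20°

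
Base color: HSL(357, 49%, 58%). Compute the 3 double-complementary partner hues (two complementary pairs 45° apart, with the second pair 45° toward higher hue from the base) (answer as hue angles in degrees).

42°, 177°, and 222°

A rectangular tetradic uses two complementary pairs 45° apart: offsets 0°, 45°, 180°, 225°.
357 + 45 = 402 → 402 − 360 = 42°
357 + 180 = 537 → 537 − 360 = 177°
357 + 225 = 582 → 582 − 360 = 222°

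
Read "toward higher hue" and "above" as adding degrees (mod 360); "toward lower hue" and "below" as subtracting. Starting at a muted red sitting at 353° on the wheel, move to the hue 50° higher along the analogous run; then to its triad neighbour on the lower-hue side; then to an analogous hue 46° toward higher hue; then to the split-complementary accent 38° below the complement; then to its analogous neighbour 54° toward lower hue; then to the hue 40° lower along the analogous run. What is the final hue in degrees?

17°

analog 50° ↑ +50°: 353 + 50 = 403 → 403 − 360 = 43°
triadic ↓ −120°: 43 − 120 = -77 → -77 + 360 = 283°
analog 46° ↑ +46°: 283 + 46 = 329°
split-comp 38° ↓ +142°: 329 + 142 = 471 → 471 − 360 = 111°
analog 54° ↓ −54°: 111 − 54 = 57°
analog 40° ↓ −40°: 57 − 40 = 17°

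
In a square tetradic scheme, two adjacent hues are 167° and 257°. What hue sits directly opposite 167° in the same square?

A square tetradic scheme places four hues 90° apart; opposite corners are 180° apart.
167 + 180 = 347°

347°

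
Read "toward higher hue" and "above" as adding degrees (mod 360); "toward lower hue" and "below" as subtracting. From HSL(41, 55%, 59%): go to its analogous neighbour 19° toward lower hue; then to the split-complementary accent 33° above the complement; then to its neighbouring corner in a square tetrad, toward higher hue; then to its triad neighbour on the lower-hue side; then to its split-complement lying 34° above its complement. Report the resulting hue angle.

analog 19° ↓ −19°: 41 − 19 = 22°
split-comp 33° ↑ +213°: 22 + 213 = 235°
square ↑ +90°: 235 + 90 = 325°
triadic ↓ −120°: 325 − 120 = 205°
split-comp 34° ↑ +214°: 205 + 214 = 419 → 419 − 360 = 59°

59°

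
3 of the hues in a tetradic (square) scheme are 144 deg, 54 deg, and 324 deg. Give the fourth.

A square tetradic scheme places four hues every 90°.
The full set through 54° is {54°, 144°, 234°, 324°}.
Given {54°, 144°, 324°}, the missing hue is 234°.

234°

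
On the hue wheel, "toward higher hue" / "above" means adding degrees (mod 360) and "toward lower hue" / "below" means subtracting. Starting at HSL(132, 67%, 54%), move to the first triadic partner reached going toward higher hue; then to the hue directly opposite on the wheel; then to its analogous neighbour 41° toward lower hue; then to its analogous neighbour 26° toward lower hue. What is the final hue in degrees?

132 + 120 = 252°   (triadic ↑)
252 + 180 = 432 → 432 − 360 = 72°   (complement)
72 − 41 = 31°   (analog 41° ↓)
31 − 26 = 5°   (analog 26° ↓)

5°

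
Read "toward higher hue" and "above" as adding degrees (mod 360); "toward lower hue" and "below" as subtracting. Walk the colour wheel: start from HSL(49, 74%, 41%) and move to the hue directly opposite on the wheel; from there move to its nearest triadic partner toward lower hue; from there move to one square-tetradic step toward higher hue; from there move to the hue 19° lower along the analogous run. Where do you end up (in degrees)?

complement +180°: 49 + 180 = 229°
triadic ↓ −120°: 229 − 120 = 109°
square ↑ +90°: 109 + 90 = 199°
analog 19° ↓ −19°: 199 − 19 = 180°

180°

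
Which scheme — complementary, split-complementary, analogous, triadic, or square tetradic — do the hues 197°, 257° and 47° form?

split-complementary

Sort the hues: 47°, 197°, 257°.
Successive gaps around the wheel: 150°, 60°, 150°.
Two 150° gaps and one 60° gap — a base hue opposite a pair of accents 30° either side of its complement — is the split-complementary pattern.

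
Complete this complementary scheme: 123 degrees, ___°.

303°

The complement sits 180° across the wheel.
The full set through 123° is {123°, 303°}.
Given {123°}, the missing hue is 303°.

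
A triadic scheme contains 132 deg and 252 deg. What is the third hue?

12°

A triad spaces three hues 120° apart.
The full set is {12°, 132°, 252°}.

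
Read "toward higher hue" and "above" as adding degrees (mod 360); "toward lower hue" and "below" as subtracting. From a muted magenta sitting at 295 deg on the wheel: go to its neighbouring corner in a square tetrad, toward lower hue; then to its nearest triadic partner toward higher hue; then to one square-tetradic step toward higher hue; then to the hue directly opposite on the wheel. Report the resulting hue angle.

235°

295 − 90 = 205°   (square ↓)
205 + 120 = 325°   (triadic ↑)
325 + 90 = 415 → 415 − 360 = 55°   (square ↑)
55 + 180 = 235°   (complement)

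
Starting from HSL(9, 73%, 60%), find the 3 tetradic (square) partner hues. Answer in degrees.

A square tetradic scheme places four hues every 90°.
9 + 90 = 99°
9 + 180 = 189°
9 + 270 = 279°

99°, 189°, 279°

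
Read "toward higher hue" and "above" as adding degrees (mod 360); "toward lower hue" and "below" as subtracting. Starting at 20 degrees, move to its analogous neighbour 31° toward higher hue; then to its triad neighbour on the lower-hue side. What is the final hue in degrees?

291°

analog 31° ↑ +31°: 20 + 31 = 51°
triadic ↓ −120°: 51 − 120 = -69 → -69 + 360 = 291°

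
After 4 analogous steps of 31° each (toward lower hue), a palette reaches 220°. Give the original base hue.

344°

4 steps of 31° (toward lower hue) give a net shift of −124°.
Start = end − shift: 220 + 124 = 344°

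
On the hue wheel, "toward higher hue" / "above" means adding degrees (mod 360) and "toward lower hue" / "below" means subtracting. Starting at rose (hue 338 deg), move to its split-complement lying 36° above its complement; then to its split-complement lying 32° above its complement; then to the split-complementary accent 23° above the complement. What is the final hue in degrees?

249°

338 + 216 = 554 → 554 − 360 = 194°   (split-comp 36° ↑)
194 + 212 = 406 → 406 − 360 = 46°   (split-comp 32° ↑)
46 + 203 = 249°   (split-comp 23° ↑)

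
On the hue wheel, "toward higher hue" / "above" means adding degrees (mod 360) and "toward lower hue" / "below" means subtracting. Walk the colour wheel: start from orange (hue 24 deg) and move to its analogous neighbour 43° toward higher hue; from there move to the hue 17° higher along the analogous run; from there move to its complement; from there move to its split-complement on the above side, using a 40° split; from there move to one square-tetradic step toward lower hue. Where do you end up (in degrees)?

34°

24 + 43 = 67°   (analog 43° ↑)
67 + 17 = 84°   (analog 17° ↑)
84 + 180 = 264°   (complement)
264 + 220 = 484 → 484 − 360 = 124°   (split-comp 40° ↑)
124 − 90 = 34°   (square ↓)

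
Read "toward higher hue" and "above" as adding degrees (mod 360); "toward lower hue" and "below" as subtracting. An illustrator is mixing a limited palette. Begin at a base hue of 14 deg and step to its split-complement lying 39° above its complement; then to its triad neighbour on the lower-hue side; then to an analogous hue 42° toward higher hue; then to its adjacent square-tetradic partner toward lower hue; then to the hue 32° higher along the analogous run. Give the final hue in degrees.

14 + 219 = 233°   (split-comp 39° ↑)
233 − 120 = 113°   (triadic ↓)
113 + 42 = 155°   (analog 42° ↑)
155 − 90 = 65°   (square ↓)
65 + 32 = 97°   (analog 32° ↑)

97°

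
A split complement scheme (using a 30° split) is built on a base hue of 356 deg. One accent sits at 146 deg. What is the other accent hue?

Split-complementary hues sit 30° either side of the complement.
Complement of the base 356°: 356 + 180 = 536 → 536 − 360 = 176°
The given accent 146° is 30° one side of 176°; the other accent sits 30° the other side: 176 + 30 = 206°

206°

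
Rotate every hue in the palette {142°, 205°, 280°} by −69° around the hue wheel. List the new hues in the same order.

142 − 69 = 73°
205 − 69 = 136°
280 − 69 = 211°

73°, 136°, 211°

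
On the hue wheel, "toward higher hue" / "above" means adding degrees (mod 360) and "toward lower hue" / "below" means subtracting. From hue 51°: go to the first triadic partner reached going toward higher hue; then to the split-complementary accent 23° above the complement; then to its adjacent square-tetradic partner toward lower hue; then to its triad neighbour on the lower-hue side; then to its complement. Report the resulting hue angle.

triadic ↑ +120°: 51 + 120 = 171°
split-comp 23° ↑ +203°: 171 + 203 = 374 → 374 − 360 = 14°
square ↓ −90°: 14 − 90 = -76 → -76 + 360 = 284°
triadic ↓ −120°: 284 − 120 = 164°
complement +180°: 164 + 180 = 344°

344°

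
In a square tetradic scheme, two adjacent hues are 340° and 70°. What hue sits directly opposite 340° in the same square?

160°

A square tetradic scheme places four hues 90° apart; opposite corners are 180° apart.
340 + 180 = 520 → 520 − 360 = 160°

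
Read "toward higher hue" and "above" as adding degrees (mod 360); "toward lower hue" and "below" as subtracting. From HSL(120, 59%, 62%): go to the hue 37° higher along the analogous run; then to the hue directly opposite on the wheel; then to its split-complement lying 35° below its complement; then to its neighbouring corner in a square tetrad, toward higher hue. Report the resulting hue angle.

212°

120 + 37 = 157°   (analog 37° ↑)
157 + 180 = 337°   (complement)
337 + 145 = 482 → 482 − 360 = 122°   (split-comp 35° ↓)
122 + 90 = 212°   (square ↑)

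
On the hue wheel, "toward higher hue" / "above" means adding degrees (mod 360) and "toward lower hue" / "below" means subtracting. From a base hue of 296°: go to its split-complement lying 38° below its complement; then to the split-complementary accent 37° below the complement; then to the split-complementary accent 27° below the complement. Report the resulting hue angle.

14°

split-comp 38° ↓ +142°: 296 + 142 = 438 → 438 − 360 = 78°
split-comp 37° ↓ +143°: 78 + 143 = 221°
split-comp 27° ↓ +153°: 221 + 153 = 374 → 374 − 360 = 14°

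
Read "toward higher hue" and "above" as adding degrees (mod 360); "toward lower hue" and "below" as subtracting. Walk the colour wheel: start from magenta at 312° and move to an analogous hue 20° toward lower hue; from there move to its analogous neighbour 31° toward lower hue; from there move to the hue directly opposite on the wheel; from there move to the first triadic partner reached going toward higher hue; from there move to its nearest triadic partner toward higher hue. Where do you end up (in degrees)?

312 − 20 = 292°   (analog 20° ↓)
292 − 31 = 261°   (analog 31° ↓)
261 + 180 = 441 → 441 − 360 = 81°   (complement)
81 + 120 = 201°   (triadic ↑)
201 + 120 = 321°   (triadic ↑)

321°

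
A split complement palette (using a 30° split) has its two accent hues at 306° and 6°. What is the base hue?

156°

The accents sit 30° either side of the complement, so the complement is their short-arc midpoint on the wheel.
Short-arc midpoint of 306° and 6°: 336°.
Base is 180° from the complement: 336 − 180 = 156°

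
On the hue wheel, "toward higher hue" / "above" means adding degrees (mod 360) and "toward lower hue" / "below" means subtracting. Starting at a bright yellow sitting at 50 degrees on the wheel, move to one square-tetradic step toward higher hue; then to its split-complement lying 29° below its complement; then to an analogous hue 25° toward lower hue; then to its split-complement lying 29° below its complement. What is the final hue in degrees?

57°

+90° (square ↑): 50 + 90 = 140°
+151° (split-comp 29° ↓): 140 + 151 = 291°
−25° (analog 25° ↓): 291 − 25 = 266°
+151° (split-comp 29° ↓): 266 + 151 = 417 → 417 − 360 = 57°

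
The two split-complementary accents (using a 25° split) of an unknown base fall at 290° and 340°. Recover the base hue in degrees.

135°

The accents sit 25° either side of the complement, so the complement is their short-arc midpoint on the wheel.
Short-arc midpoint of 290° and 340°: 315°.
Base is 180° from the complement: 315 − 180 = 135°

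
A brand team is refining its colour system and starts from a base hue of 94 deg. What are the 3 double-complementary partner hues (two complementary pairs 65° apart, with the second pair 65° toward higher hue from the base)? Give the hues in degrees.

94 + 65 = 159°
94 + 180 = 274°
94 + 245 = 339°

159°, 274° and 339°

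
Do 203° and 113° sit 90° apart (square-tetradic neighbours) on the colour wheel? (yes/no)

yes

Angular distance: |203 − 113| = 90 = 90°.
90° apart (square-tetradic neighbours) requires 90°.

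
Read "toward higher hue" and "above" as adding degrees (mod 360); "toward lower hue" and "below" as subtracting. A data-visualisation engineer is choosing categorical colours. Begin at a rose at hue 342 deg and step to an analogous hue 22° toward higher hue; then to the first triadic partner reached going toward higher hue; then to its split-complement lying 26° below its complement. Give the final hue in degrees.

278°

342 + 22 = 364 → 364 − 360 = 4°   (analog 22° ↑)
4 + 120 = 124°   (triadic ↑)
124 + 154 = 278°   (split-comp 26° ↓)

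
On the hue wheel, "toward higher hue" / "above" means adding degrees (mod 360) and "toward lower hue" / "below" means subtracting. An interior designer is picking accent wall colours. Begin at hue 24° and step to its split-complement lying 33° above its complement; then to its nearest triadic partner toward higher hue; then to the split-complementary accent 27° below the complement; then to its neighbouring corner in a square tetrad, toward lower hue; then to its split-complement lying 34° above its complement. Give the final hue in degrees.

+213° (split-comp 33° ↑): 24 + 213 = 237°
+120° (triadic ↑): 237 + 120 = 357°
+153° (split-comp 27° ↓): 357 + 153 = 510 → 510 − 360 = 150°
−90° (square ↓): 150 − 90 = 60°
+214° (split-comp 34° ↑): 60 + 214 = 274°

274°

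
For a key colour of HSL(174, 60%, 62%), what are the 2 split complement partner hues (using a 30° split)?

324° and 24°

Split-complementary hues sit 30° either side of the complement.
Complement of 174°: 174 + 180 = 354°
354 − 30 = 324°
354 + 30 = 384 → 384 − 360 = 24°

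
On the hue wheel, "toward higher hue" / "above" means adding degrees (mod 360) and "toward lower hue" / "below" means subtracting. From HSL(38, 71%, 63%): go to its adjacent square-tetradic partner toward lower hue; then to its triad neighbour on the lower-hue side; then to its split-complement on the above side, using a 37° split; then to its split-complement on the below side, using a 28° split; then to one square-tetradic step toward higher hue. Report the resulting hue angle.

287°

38 − 90 = -52 → -52 + 360 = 308°   (square ↓)
308 − 120 = 188°   (triadic ↓)
188 + 217 = 405 → 405 − 360 = 45°   (split-comp 37° ↑)
45 + 152 = 197°   (split-comp 28° ↓)
197 + 90 = 287°   (square ↑)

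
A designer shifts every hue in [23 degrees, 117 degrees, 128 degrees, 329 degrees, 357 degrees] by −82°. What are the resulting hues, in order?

301°, 35°, 46°, 247°, 275°

23 − 82 = -59 → -59 + 360 = 301°
117 − 82 = 35°
128 − 82 = 46°
329 − 82 = 247°
357 − 82 = 275°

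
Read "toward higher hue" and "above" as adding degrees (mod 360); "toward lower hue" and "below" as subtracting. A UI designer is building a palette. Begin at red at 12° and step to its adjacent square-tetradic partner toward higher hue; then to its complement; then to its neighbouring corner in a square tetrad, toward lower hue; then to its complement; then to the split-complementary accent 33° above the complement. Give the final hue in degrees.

12 + 90 = 102°   (square ↑)
102 + 180 = 282°   (complement)
282 − 90 = 192°   (square ↓)
192 + 180 = 372 → 372 − 360 = 12°   (complement)
12 + 213 = 225°   (split-comp 33° ↑)

225°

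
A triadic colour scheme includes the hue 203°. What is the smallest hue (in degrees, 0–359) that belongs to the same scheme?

83°

A triad places three hues 120° apart.
The full set through 203° is {83°, 203°, 323°}.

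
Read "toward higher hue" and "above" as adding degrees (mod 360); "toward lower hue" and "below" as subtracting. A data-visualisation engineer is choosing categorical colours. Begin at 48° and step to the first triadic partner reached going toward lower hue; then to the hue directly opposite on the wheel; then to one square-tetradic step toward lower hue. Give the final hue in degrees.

18°

−120° (triadic ↓): 48 − 120 = -72 → -72 + 360 = 288°
+180° (complement): 288 + 180 = 468 → 468 − 360 = 108°
−90° (square ↓): 108 − 90 = 18°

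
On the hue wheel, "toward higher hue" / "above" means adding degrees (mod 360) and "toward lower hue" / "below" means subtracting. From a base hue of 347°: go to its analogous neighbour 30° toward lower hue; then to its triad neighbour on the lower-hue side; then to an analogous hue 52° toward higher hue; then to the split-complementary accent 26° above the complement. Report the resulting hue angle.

analog 30° ↓ −30°: 347 − 30 = 317°
triadic ↓ −120°: 317 − 120 = 197°
analog 52° ↑ +52°: 197 + 52 = 249°
split-comp 26° ↑ +206°: 249 + 206 = 455 → 455 − 360 = 95°

95°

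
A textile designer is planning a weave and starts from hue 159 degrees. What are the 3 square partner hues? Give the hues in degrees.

A square tetradic scheme places four hues every 90°.
159 + 90 = 249°
159 + 180 = 339°
159 + 270 = 429 → 429 − 360 = 69°

249°, 339°, 69°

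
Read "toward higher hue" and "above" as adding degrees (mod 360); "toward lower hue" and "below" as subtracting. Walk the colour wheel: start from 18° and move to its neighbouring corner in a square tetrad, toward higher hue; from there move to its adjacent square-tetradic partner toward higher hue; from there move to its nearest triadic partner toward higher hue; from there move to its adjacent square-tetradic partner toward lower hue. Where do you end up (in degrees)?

228°

+90° (square ↑): 18 + 90 = 108°
+90° (square ↑): 108 + 90 = 198°
+120° (triadic ↑): 198 + 120 = 318°
−90° (square ↓): 318 − 90 = 228°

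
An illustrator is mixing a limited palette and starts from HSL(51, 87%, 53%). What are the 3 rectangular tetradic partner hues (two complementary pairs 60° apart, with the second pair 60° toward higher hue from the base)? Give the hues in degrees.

111°, 231° and 291°

A rectangular tetradic uses two complementary pairs 60° apart: offsets 0°, 60°, 180°, 240°.
51 + 60 = 111°
51 + 180 = 231°
51 + 240 = 291°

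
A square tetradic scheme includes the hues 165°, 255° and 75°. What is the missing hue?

345°

A square tetradic scheme places four hues every 90°.
The full set through 75° is {75°, 165°, 255°, 345°}.
Given {75°, 165°, 255°}, the missing hue is 345°.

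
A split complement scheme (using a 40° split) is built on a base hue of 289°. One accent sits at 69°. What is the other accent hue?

Split-complementary hues sit 40° either side of the complement.
Complement of the base 289°: 289 + 180 = 469 → 469 − 360 = 109°
The given accent 69° is 40° one side of 109°; the other accent sits 40° the other side: 109 + 40 = 149°

149°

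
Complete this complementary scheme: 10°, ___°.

190°

The complement sits 180° across the wheel.
The full set through 10° is {10°, 190°}.
Given {10°}, the missing hue is 190°.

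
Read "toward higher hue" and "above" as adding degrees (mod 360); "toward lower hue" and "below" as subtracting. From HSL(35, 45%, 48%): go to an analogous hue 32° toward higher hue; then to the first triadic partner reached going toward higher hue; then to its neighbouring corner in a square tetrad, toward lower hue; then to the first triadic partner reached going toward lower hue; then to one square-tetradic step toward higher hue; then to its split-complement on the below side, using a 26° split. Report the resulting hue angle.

221°

analog 32° ↑ +32°: 35 + 32 = 67°
triadic ↑ +120°: 67 + 120 = 187°
square ↓ −90°: 187 − 90 = 97°
triadic ↓ −120°: 97 − 120 = -23 → -23 + 360 = 337°
square ↑ +90°: 337 + 90 = 427 → 427 − 360 = 67°
split-comp 26° ↓ +154°: 67 + 154 = 221°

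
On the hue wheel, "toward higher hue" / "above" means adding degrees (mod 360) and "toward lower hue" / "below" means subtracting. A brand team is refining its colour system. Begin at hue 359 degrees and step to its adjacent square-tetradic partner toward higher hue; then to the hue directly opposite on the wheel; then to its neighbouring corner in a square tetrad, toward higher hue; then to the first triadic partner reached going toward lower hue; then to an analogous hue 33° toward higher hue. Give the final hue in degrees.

square ↑ +90°: 359 + 90 = 449 → 449 − 360 = 89°
complement +180°: 89 + 180 = 269°
square ↑ +90°: 269 + 90 = 359°
triadic ↓ −120°: 359 − 120 = 239°
analog 33° ↑ +33°: 239 + 33 = 272°

272°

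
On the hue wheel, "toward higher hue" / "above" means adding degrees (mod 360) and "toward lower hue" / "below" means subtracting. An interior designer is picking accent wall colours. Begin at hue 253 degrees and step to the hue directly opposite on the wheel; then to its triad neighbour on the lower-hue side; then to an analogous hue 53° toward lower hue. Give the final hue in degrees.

complement +180°: 253 + 180 = 433 → 433 − 360 = 73°
triadic ↓ −120°: 73 − 120 = -47 → -47 + 360 = 313°
analog 53° ↓ −53°: 313 − 53 = 260°

260°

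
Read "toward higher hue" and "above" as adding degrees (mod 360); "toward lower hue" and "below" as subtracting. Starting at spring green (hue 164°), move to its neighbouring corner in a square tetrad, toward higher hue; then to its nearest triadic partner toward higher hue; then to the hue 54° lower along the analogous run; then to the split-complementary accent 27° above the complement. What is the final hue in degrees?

167°

square ↑ +90°: 164 + 90 = 254°
triadic ↑ +120°: 254 + 120 = 374 → 374 − 360 = 14°
analog 54° ↓ −54°: 14 − 54 = -40 → -40 + 360 = 320°
split-comp 27° ↑ +207°: 320 + 207 = 527 → 527 − 360 = 167°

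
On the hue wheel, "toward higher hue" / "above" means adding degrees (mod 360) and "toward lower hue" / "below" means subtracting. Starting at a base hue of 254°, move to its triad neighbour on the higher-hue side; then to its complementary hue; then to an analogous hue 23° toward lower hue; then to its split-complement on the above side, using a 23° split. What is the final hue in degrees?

254 + 120 = 374 → 374 − 360 = 14°   (triadic ↑)
14 + 180 = 194°   (complement)
194 − 23 = 171°   (analog 23° ↓)
171 + 203 = 374 → 374 − 360 = 14°   (split-comp 23° ↑)

14°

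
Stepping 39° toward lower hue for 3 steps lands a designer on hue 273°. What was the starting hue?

30°

3 steps of 39° (toward lower hue) give a net shift of −117°.
Start = end − shift: 273 + 117 = 390 → 390 − 360 = 30°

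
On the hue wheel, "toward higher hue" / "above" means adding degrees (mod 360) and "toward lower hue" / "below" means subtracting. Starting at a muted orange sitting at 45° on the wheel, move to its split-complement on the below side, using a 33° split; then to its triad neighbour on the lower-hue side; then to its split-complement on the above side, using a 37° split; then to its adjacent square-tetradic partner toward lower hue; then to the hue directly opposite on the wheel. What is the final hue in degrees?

19°

+147° (split-comp 33° ↓): 45 + 147 = 192°
−120° (triadic ↓): 192 − 120 = 72°
+217° (split-comp 37° ↑): 72 + 217 = 289°
−90° (square ↓): 289 − 90 = 199°
+180° (complement): 199 + 180 = 379 → 379 − 360 = 19°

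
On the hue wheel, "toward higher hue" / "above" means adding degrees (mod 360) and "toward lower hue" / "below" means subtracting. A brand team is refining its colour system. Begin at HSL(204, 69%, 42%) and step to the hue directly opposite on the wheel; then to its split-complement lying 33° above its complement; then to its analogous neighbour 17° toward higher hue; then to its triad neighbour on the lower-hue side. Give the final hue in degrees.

134°

+180° (complement): 204 + 180 = 384 → 384 − 360 = 24°
+213° (split-comp 33° ↑): 24 + 213 = 237°
+17° (analog 17° ↑): 237 + 17 = 254°
−120° (triadic ↓): 254 − 120 = 134°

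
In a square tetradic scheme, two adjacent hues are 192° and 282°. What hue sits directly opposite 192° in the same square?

A square tetradic scheme places four hues 90° apart; opposite corners are 180° apart.
192 + 180 = 372 → 372 − 360 = 12°

12°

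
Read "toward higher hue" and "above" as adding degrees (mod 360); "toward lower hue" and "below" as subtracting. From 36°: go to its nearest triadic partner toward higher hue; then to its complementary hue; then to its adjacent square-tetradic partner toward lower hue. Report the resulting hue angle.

36 + 120 = 156°   (triadic ↑)
156 + 180 = 336°   (complement)
336 − 90 = 246°   (square ↓)

246°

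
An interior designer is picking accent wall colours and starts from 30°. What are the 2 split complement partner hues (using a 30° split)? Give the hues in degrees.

180° and 240°

Split-complementary hues sit 30° either side of the complement.
Complement of 30°: 30 + 180 = 210°
210 − 30 = 180°
210 + 30 = 240°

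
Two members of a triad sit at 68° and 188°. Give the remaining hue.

308°

A triad spaces three hues 120° apart.
The full set is {68°, 188°, 308°}.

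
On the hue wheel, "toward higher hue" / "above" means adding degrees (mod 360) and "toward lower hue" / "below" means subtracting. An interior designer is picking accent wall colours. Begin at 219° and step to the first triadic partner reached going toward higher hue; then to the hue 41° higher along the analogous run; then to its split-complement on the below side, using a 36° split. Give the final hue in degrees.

+120° (triadic ↑): 219 + 120 = 339°
+41° (analog 41° ↑): 339 + 41 = 380 → 380 − 360 = 20°
+144° (split-comp 36° ↓): 20 + 144 = 164°

164°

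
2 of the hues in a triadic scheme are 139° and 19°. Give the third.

A triad places three hues 120° apart.
The full set through 19° is {19°, 139°, 259°}.
Given {19°, 139°}, the missing hue is 259°.

259°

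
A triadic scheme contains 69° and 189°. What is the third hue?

309°

A triad spaces three hues 120° apart.
The full set is {69°, 189°, 309°}.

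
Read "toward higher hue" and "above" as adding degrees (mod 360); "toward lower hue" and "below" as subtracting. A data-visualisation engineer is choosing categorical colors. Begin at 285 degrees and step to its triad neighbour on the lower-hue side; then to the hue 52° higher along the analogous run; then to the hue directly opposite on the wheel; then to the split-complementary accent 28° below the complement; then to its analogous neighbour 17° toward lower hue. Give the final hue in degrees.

172°

triadic ↓ −120°: 285 − 120 = 165°
analog 52° ↑ +52°: 165 + 52 = 217°
complement +180°: 217 + 180 = 397 → 397 − 360 = 37°
split-comp 28° ↓ +152°: 37 + 152 = 189°
analog 17° ↓ −17°: 189 − 17 = 172°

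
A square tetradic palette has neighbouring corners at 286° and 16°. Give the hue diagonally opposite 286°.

106°

A square tetradic scheme places four hues 90° apart; opposite corners are 180° apart.
286 + 180 = 466 → 466 − 360 = 106°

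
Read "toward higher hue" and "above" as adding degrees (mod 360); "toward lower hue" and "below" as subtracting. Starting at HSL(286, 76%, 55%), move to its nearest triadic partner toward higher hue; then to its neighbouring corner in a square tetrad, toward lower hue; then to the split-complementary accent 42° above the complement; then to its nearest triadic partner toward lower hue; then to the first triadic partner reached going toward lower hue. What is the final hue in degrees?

298°

triadic ↑ +120°: 286 + 120 = 406 → 406 − 360 = 46°
square ↓ −90°: 46 − 90 = -44 → -44 + 360 = 316°
split-comp 42° ↑ +222°: 316 + 222 = 538 → 538 − 360 = 178°
triadic ↓ −120°: 178 − 120 = 58°
triadic ↓ −120°: 58 − 120 = -62 → -62 + 360 = 298°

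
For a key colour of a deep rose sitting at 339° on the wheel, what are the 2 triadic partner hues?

99° and 219°

A triad places three hues 120° apart.
339 + 120 = 459 → 459 − 360 = 99°
339 + 240 = 579 → 579 − 360 = 219°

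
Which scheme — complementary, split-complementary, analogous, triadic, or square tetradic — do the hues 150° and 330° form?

complementary

Sort the hues: 150°, 330°.
Successive gaps around the wheel: 180°, 180°.
Two hues 180° apart are complementary.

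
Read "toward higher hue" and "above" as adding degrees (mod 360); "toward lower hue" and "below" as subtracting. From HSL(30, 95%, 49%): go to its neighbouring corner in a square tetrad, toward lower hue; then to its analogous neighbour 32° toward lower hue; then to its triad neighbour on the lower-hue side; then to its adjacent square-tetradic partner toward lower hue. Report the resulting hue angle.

58°

square ↓ −90°: 30 − 90 = -60 → -60 + 360 = 300°
analog 32° ↓ −32°: 300 − 32 = 268°
triadic ↓ −120°: 268 − 120 = 148°
square ↓ −90°: 148 − 90 = 58°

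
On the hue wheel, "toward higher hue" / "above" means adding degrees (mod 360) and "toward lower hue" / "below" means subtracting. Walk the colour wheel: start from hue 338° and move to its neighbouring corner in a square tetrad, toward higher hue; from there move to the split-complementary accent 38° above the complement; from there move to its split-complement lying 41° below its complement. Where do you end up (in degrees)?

65°

square ↑ +90°: 338 + 90 = 428 → 428 − 360 = 68°
split-comp 38° ↑ +218°: 68 + 218 = 286°
split-comp 41° ↓ +139°: 286 + 139 = 425 → 425 − 360 = 65°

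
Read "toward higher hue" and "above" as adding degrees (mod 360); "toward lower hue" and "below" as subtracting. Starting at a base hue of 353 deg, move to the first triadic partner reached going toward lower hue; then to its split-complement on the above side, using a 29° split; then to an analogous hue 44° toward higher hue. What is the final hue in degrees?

126°

353 − 120 = 233°   (triadic ↓)
233 + 209 = 442 → 442 − 360 = 82°   (split-comp 29° ↑)
82 + 44 = 126°   (analog 44° ↑)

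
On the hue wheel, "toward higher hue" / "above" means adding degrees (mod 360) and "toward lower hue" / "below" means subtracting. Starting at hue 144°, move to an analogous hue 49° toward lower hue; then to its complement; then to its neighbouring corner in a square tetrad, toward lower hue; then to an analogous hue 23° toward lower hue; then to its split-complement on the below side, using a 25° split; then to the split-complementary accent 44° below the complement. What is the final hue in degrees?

93°

analog 49° ↓ −49°: 144 − 49 = 95°
complement +180°: 95 + 180 = 275°
square ↓ −90°: 275 − 90 = 185°
analog 23° ↓ −23°: 185 − 23 = 162°
split-comp 25° ↓ +155°: 162 + 155 = 317°
split-comp 44° ↓ +136°: 317 + 136 = 453 → 453 − 360 = 93°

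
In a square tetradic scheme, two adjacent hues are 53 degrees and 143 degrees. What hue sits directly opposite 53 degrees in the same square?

233°

A square tetradic scheme places four hues 90° apart; opposite corners are 180° apart.
53 + 180 = 233°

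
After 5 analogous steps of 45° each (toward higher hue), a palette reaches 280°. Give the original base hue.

55°

5 steps of 45° (toward higher hue) give a net shift of +225°.
Start = end − shift: 280 − 225 = 55°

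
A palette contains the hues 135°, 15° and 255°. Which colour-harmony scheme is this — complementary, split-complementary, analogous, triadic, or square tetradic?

triadic

Sort the hues: 15°, 135°, 255°.
Successive gaps around the wheel: 120°, 120°, 120°.
Three hues equally spaced 120° apart form a triad.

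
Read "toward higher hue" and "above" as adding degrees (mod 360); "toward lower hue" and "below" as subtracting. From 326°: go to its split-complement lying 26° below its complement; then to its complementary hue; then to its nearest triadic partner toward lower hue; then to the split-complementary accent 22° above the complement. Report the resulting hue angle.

+154° (split-comp 26° ↓): 326 + 154 = 480 → 480 − 360 = 120°
+180° (complement): 120 + 180 = 300°
−120° (triadic ↓): 300 − 120 = 180°
+202° (split-comp 22° ↑): 180 + 202 = 382 → 382 − 360 = 22°

22°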